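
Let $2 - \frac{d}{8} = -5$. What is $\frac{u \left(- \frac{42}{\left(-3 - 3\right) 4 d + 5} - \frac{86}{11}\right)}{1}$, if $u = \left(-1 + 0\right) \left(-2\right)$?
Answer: $- \frac{229384}{14729} \approx -15.574$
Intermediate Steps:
$d = 56$ ($d = 16 - -40 = 16 + 40 = 56$)
$u = 2$ ($u = \left(-1\right) \left(-2\right) = 2$)
$\frac{u \left(- \frac{42}{\left(-3 - 3\right) 4 d + 5} - \frac{86}{11}\right)}{1} = \frac{2 \left(- \frac{42}{\left(-3 - 3\right) 4 \cdot 56 + 5} - \frac{86}{11}\right)}{1} = 2 \left(- \frac{42}{\left(-6\right) 4 \cdot 56 + 5} - \frac{86}{11}\right) 1 = 2 \left(- \frac{42}{\left(-24\right) 56 + 5} - \frac{86}{11}\right) 1 = 2 \left(- \frac{42}{-1344 + 5} - \frac{86}{11}\right) 1 = 2 \left(- \frac{42}{-1339} - \frac{86}{11}\right) 1 = 2 \left(\left(-42\right) \left(- \frac{1}{1339}\right) - \frac{86}{11}\right) 1 = 2 \left(\frac{42}{1339} - \frac{86}{11}\right) 1 = 2 \left(- \frac{114692}{14729}\right) 1 = \left(- \frac{229384}{14729}\right) 1 = - \frac{229384}{14729}$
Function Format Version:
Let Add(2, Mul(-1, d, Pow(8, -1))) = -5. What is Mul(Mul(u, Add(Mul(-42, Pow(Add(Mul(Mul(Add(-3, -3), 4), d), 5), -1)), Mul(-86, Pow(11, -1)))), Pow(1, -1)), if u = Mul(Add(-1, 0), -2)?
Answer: Rational(-229384, 14729) ≈ -15.574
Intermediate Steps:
d = 56 (d = Add(16, Mul(-8, -5)) = Add(16, 40) = 56)
u = 2 (u = Mul(-1, -2) = 2)
Mul(Mul(u, Add(Mul(-42, Pow(Add(Mul(Mul(Add(-3, -3), 4), d), 5), -1)), Mul(-86, Pow(11, -1)))), Pow(1, -1)) = Mul(Mul(2, Add(Mul(-42, Pow(Add(Mul(Mul(Add(-3, -3), 4), 56), 5), -1)), Mul(-86, Pow(11, -1)))), Pow(1, -1)) = Mul(Mul(2, Add(Mul(-42, Pow(Add(Mul(Mul(-6, 4), 56), 5), -1)), Mul(-86, Rational(1, 11)))), 1) = Mul(Mul(2, Add(Mul(-42, Pow(Add(Mul(-24, 56), 5), -1)), Rational(-86, 11))), 1) = Mul(Mul(2, Add(Mul(-42, Pow(Add(-1344, 5), -1)), Rational(-86, 11))), 1) = Mul(Mul(2, Add(Mul(-42, Pow(-1339, -1)), Rational(-86, 11))), 1) = Mul(Mul(2, Add(Mul(-42, Rational(-1, 1339)), Rational(-86, 11))), 1) = Mul(Mul(2, Add(Rational(42, 1339), Rational(-86, 11))), 1) = Mul(Mul(2, Rational(-114692, 14729)), 1) = Mul(Rational(-229384, 14729), 1) = Rational(-229384, 14729)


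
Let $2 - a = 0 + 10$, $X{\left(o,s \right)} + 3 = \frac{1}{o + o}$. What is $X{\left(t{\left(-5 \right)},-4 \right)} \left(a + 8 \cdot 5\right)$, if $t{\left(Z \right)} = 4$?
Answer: $-92$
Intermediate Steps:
$X{\left(o,s \right)} = -3 + \frac{1}{2 o}$ ($X{\left(o,s \right)} = -3 + \frac{1}{o + o} = -3 + \frac{1}{2 o}$)
$a = -8$ ($a = 2 - \left(0 + 10\right) = 2 - 10 = -8$)
$X{\left(t{\left(-5 \right)},-4 \right)} \left(a + 8 \cdot 5\right) = \left(-3 + \frac{1}{2 \cdot 4}\right) \left(-8 + 8 \cdot 5\right) = \left(-3 + \frac{1}{2} \cdot \frac{1}{4}\right) \left(-8 + 40\right) = \left(-3 + \frac{1}{8}\right) 32 = \left(- \frac{23}{8}\right) 32 = -92$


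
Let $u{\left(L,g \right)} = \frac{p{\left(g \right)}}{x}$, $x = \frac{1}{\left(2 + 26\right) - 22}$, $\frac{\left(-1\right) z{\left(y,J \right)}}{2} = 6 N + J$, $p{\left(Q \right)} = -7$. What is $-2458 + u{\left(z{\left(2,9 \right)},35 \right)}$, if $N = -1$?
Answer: $-2500$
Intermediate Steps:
$z{\left(y,J \right)} = 12 - 2 J$ ($z{\left(y,J \right)} = - 2 \left(6 \left(-1\right) + J\right) = - 2 \left(-6 + J\right) = 12 - 2 J$)
$x = \frac{1}{6}$ ($x = \frac{1}{28 - 22} = \frac{1}{6} \approx 0.16667$)
$u{\left(L,g \right)} = -42$ ($u{\left(L,g \right)} = - 7 \frac{1}{\frac{1}{6}} = \left(-7\right) 6 = -42$)
$-2458 + u{\left(z{\left(2,9 \right)},35 \right)} = -2458 - 42 = -2500$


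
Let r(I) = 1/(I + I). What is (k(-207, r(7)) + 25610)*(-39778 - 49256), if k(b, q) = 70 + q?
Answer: -16004796357/7 ≈ -2.2864e+9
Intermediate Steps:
r(I) = 1/(2*I)
(k(-207, r(7)) + 25610)*(-39778 - 49256) = ((70 + (½)/7) + 25610)*(-39778 - 49256) = ((70 + (½)*(⅐)) + 25610)*(-89034) = ((70 + 1/14) + 25610)*(-89034) = (981/14 + 25610)*(-89034) = (359521/14)*(-89034) = -16004796357/7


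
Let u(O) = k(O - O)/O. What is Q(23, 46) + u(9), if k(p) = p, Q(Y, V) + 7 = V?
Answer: 39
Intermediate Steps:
Q(Y, V) = -7 + V
u(O) = 0 (u(O) = (O - O)/O = 0/O = 0)
Q(23, 46) + u(9) = (-7 + 46) + 0 = 39 + 0 = 39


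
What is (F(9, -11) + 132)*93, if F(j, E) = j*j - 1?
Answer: 19716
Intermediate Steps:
F(j, E) = -1 + j² (F(j, E) = j² - 1 = -1 + j²)
(F(9, -11) + 132)*93 = ((-1 + 9²) + 132)*93 = ((-1 + 81) + 132)*93 = (80 + 132)*93 = 212*93 = 19716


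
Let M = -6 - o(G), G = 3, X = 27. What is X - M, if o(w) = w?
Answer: 36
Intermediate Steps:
M = -9 (M = -6 - 1*3 = -6 - 3 = -9)
X - M = 27 - 1*(-9) = 27 + 9 = 36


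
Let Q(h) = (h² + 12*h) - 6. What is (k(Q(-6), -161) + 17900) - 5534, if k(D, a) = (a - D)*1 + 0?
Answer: 12247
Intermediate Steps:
Q(h) = -6 + h² + 12*h
k(D, a) = a - D (k(D, a) = (a - D) + 0 = a - D)
(k(Q(-6), -161) + 17900) - 5534 = ((-161 - (-6 + (-6)² + 12*(-6))) + 17900) - 5534 = ((-161 - (-6 + 36 - 72)) + 17900) - 5534 = ((-161 - 1*(-42)) + 17900) - 5534 = ((-161 + 42) + 17900) - 5534 = (-119 + 17900) - 5534 = 17781 - 5534 = 12247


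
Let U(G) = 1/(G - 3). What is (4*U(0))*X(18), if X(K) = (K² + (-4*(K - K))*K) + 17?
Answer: -1364/3 ≈ -454.67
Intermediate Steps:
U(G) = 1/(-3 + G)
X(K) = 17 + K² (X(K) = (K² + (-4*0)*K) + 17 = (K² + 0*K) + 17 = (K² + 0) + 17 = K² + 17 = 17 + K²)
(4*U(0))*X(18) = (4/(-3 + 0))*(17 + 18²) = (4/(-3))*(17 + 324) = (4*(-⅓))*341 = -4/3*341 = -1364/3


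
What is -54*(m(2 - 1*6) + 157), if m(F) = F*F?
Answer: -9342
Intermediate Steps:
m(F) = F²
-54*(m(2 - 1*6) + 157) = -54*((2 - 1*6)² + 157) = -54*((2 - 6)² + 157) = -54*((-4)² + 157) = -54*(16 + 157) = -54*173 = -9342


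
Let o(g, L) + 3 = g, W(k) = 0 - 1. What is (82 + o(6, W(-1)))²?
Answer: 7225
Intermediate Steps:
W(k) = -1
o(g, L) = -3 + g
(82 + o(6, W(-1)))² = (82 + (-3 + 6))² = (82 + 3)² = 85² = 7225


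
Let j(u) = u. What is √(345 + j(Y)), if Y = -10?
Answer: √335 ≈ 18.303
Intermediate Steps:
√(345 + j(Y)) = √(345 - 10) = √335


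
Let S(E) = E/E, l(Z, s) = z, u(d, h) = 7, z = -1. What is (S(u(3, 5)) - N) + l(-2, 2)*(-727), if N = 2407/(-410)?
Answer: 300887/410 ≈ 733.87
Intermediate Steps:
l(Z, s) = -1
S(E) = 1
N = -2407/410 (N = 2407*(-1/410) = -2407/410 ≈ -5.8707)
(S(u(3, 5)) - N) + l(-2, 2)*(-727) = (1 - 1*(-2407/410)) - 1*(-727) = (1 + 2407/410) + 727 = 2817/410 + 727 = 300887/410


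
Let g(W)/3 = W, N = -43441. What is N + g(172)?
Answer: -42925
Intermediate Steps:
g(W) = 3*W
N + g(172) = -43441 + 3*172 = -43441 + 516 = -42925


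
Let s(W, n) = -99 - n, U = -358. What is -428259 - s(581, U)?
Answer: -428518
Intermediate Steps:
-428259 - s(581, U) = -428259 - (-99 - 1*(-358)) = -428259 - (-99 + 358) = -428259 - 1*259 = -428259 - 259 = -428518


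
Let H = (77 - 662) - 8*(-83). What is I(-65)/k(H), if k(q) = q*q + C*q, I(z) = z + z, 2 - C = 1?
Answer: -13/632 ≈ -0.020570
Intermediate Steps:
C = 1 (C = 2 - 1*1 = 2 - 1 = 1)
I(z) = 2*z
H = 79 (H = -585 + 664 = 79)
k(q) = q + q² (k(q) = q*q + 1*q = q² + q = q + q²)
I(-65)/k(H) = (2*(-65))/((79*(1 + 79))) = -130/(79*80) = -130/6320 = -130*1/6320 = -13/632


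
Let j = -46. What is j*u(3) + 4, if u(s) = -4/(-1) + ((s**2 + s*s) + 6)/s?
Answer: -548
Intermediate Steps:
u(s) = 4 + (6 + 2*s**2)/s (u(s) = -4*(-1) + ((s**2 + s**2) + 6)/s = 4 + (2*s**2 + 6)/s = 4 + (6 + 2*s**2)/s)
j*u(3) + 4 = -46*(4 + 2*3 + 6/3) + 4 = -46*(4 + 6 + 6*(1/3)) + 4 = -46*(4 + 6 + 2) + 4 = -46*12 + 4 = -552 + 4 = -548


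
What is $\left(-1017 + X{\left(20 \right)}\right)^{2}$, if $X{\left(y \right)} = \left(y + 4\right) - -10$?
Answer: $966289$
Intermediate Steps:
$X{\left(y \right)} = 14 + y$ ($X{\left(y \right)} = \left(4 + y\right) + 10 = 14 + y$)
$\left(-1017 + X{\left(20 \right)}\right)^{2} = \left(-1017 + \left(14 + 20\right)\right)^{2} = \left(-1017 + 34\right)^{2} = \left(-983\right)^{2} = 966289$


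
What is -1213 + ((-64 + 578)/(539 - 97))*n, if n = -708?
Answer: -450029/221 ≈ -2036.3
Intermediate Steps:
-1213 + ((-64 + 578)/(539 - 97))*n = -1213 + ((-64 + 578)/(539 - 97))*(-708) = -1213 + (514/442)*(-708) = -1213 + (514*(1/442))*(-708) = -1213 + (257/221)*(-708) = -1213 - 181956/221 = -450029/221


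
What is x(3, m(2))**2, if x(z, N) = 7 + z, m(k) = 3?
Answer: 100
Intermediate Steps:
x(3, m(2))**2 = (7 + 3)**2 = 10**2 = 100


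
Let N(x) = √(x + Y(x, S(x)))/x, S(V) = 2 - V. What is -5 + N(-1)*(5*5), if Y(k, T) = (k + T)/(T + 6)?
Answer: -5 - 25*I*√7/3 ≈ -5.0 - 22.048*I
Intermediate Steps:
Y(k, T) = (T + k)/(6 + T)
N(x) = √(x + 2/(8 - x))/x (N(x) = √(x + ((2 - x) + x)/(6 + (2 - x)))/x = √(x + 2/(8 - x))/x)
-5 + N(-1)*(5*5) = -5 + (√((-2 - (-8 - 1))/(-8 - 1))/(-1))*(5*5) = -5 - √((-2 - 1*(-9))/(-9))*25 = -5 - √(-(-2 + 9)/9)*25 = -5 - √(-⅑*7)*25 = -5 - √(-7/9)*25 = -5 - I*√7/3*25 = -5 - 25*I*√7/3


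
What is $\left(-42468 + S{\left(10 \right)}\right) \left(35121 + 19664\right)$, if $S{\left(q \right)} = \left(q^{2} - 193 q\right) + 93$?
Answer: $-2421770925$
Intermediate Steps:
$S{\left(q \right)} = 93 + q^{2} - 193 q$
$\left(-42468 + S{\left(10 \right)}\right) \left(35121 + 19664\right) = \left(-42468 + \left(93 + 10^{2} - 1930\right)\right) \left(35121 + 19664\right) = \left(-42468 + \left(93 + 100 - 1930\right)\right) 54785 = \left(-42468 - 1737\right) 54785 = \left(-44205\right) 54785 = -2421770925$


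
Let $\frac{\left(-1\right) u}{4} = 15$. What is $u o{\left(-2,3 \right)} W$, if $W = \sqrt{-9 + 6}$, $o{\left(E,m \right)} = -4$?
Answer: $240 i \sqrt{3} \approx 415.69 i$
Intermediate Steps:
$u = -60$ ($u = \left(-4\right) 15 = -60$)
$W = i \sqrt{3}$ ($W = \sqrt{-3} = i \sqrt{3} \approx 1.732 i$)
$u o{\left(-2,3 \right)} W = \left(-60\right) \left(-4\right) i \sqrt{3} = 240 i \sqrt{3}$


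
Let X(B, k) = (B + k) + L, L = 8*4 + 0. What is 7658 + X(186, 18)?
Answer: 7894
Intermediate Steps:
L = 32 (L = 32 + 0 = 32)
X(B, k) = 32 + B + k (X(B, k) = (B + k) + 32 = 32 + B + k)
7658 + X(186, 18) = 7658 + (32 + 186 + 18) = 7658 + 236 = 7894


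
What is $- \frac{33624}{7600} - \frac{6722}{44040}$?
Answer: $- \frac{9574301}{2091900} \approx -4.5768$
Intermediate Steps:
$- \frac{33624}{7600} - \frac{6722}{44040} = \left(-33624\right) \frac{1}{7600} - \frac{3361}{22020} = - \frac{4203}{950} - \frac{3361}{22020} = - \frac{9574301}{2091900}$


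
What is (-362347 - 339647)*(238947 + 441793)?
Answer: -477875395560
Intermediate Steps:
(-362347 - 339647)*(238947 + 441793) = -701994*680740 = -477875395560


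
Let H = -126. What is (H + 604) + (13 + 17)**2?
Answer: 1378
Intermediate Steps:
(H + 604) + (13 + 17)**2 = (-126 + 604) + (13 + 17)**2 = 478 + 30**2 = 478 + 900 = 1378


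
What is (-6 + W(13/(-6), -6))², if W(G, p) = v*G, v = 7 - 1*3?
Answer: 1936/9 ≈ 215.11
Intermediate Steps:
v = 4 (v = 7 - 3 = 4)
W(G, p) = 4*G
(-6 + W(13/(-6), -6))² = (-6 + 4*(13/(-6)))² = (-6 + 4*(13*(-⅙)))² = (-6 + 4*(-13/6))² = (-6 - 26/3)² = (-44/3)² = 1936/9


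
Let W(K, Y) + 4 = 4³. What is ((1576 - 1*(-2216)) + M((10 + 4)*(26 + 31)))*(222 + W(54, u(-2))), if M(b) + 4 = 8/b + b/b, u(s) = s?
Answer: 142110610/133 ≈ 1.0685e+6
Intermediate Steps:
M(b) = -3 + 8/b (M(b) = -4 + (8/b + b/b) = -4 + (8/b + 1) = -4 + (1 + 8/b) = -3 + 8/b)
W(K, Y) = 60 (W(K, Y) = -4 + 4³ = -4 + 64 = 60)
((1576 - 1*(-2216)) + M((10 + 4)*(26 + 31)))*(222 + W(54, u(-2))) = ((1576 - 1*(-2216)) + (-3 + 8/(((10 + 4)*(26 + 31)))))*(222 + 60) = ((1576 + 2216) + (-3 + 8/((14*57))))*282 = (3792 + (-3 + 8/798))*282 = (3792 + (-3 + 8*(1/798)))*282 = (3792 + (-3 + 4/399))*282 = (3792 - 1193/399)*282 = (1511815/399)*282 = 142110610/133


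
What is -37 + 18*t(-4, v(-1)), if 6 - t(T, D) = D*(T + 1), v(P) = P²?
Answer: 125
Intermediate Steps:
t(T, D) = 6 - D*(1 + T) (t(T, D) = 6 - D*(T + 1) = 6 - D*(1 + T))
-37 + 18*t(-4, v(-1)) = -37 + 18*(6 - 1*(-1)² - 1*(-1)²*(-4)) = -37 + 18*(6 - 1*1 - 1*1*(-4)) = -37 + 18*(6 - 1 + 4) = -37 + 18*9 = -37 + 162 = 125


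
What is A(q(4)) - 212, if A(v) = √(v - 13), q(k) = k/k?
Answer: -212 + 2*I*√3 ≈ -212.0 + 3.4641*I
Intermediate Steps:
q(k) = 1
A(v) = √(-13 + v)
A(q(4)) - 212 = √(-13 + 1) - 212 = √(-12) - 212 = 2*I*√3 - 212 = -212 + 2*I*√3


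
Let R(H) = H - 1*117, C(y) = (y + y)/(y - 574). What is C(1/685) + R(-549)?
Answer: -261863876/393189 ≈ -666.00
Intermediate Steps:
C(y) = 2*y/(-574 + y) (C(y) = (2*y)/(-574 + y) = 2*y/(-574 + y))
R(H) = -117 + H (R(H) = H - 117 = -117 + H)
C(1/685) + R(-549) = 2/(685*(-574 + 1/685)) + (-117 - 549) = 2*(1/685)/(-574 + 1/685) - 666 = 2*(1/685)/(-393189/685) - 666 = 2*(1/685)*(-685/393189) - 666 = -2/393189 - 666 = -261863876/393189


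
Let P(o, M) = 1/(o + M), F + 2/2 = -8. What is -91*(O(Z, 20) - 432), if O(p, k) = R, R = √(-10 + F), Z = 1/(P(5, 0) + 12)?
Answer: 39312 - 91*I*√19 ≈ 39312.0 - 396.66*I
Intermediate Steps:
F = -9 (F = -1 - 8 = -9)
P(o, M) = 1/(M + o)
Z = 5/61 (Z = 1/(1/(0 + 5) + 12) = 1/(1/5 + 12) = 1/(⅕ + 12) = 1/(61/5) = 5/61 ≈ 0.081967)
R = I*√19 (R = √(-10 - 9) = √(-19) = I*√19 ≈ 4.3589*I)
O(p, k) = I*√19
-91*(O(Z, 20) - 432) = -91*(I*√19 - 432) = -91*(-432 + I*√19) = 39312 - 91*I*√19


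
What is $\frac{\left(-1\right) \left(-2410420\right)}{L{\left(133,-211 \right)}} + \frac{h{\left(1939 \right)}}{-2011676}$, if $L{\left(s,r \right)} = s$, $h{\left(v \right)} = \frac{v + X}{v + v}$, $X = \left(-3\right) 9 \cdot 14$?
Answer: $\frac{2686337171382021}{148224311032} \approx 18123.0$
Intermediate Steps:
$X = -378$ ($X = \left(-27\right) 14 = -378$)
$h{\left(v \right)} = \frac{-378 + v}{2 v}$ ($h{\left(v \right)} = \frac{v - 378}{v + v} = \frac{-378 + v}{2 v}$)
$\frac{\left(-1\right) \left(-2410420\right)}{L{\left(133,-211 \right)}} + \frac{h{\left(1939 \right)}}{-2011676} = \frac{\left(-1\right) \left(-2410420\right)}{133} + \frac{\frac{1}{2} \cdot \frac{1}{1939} \left(-378 + 1939\right)}{-2011676} = 2410420 \cdot \frac{1}{133} + \frac{1}{2} \cdot \frac{1}{1939} \cdot 1561 \left(- \frac{1}{2011676}\right) = \frac{2410420}{133} + \frac{223}{554} \left(- \frac{1}{2011676}\right) = \frac{2410420}{133} - \frac{223}{1114468504} = \frac{2686337171382021}{148224311032}$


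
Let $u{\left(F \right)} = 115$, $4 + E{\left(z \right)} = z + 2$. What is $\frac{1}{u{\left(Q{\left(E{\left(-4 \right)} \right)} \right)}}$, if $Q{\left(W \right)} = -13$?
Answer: $\frac{1}{115} \approx 0.0086956$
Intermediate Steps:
$E{\left(z \right)} = -2 + z$ ($E{\left(z \right)} = -4 + \left(z + 2\right) = -4 + \left(2 + z\right) = -2 + z$)
$\frac{1}{u{\left(Q{\left(E{\left(-4 \right)} \right)} \right)}} = \frac{1}{115}$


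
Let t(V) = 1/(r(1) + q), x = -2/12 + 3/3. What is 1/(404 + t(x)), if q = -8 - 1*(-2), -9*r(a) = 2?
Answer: 56/22615 ≈ 0.0024762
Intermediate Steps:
r(a) = -2/9 (r(a) = -⅑*2 = -2/9)
x = ⅚ (x = -2*1/12 + 3*(⅓) = -⅙ + 1 = ⅚ ≈ 0.83333)
q = -6 (q = -8 + 2 = -6)
t(V) = -9/56 (t(V) = 1/(-2/9 - 6) = 1/(-56/9) = -9/56)
1/(404 + t(x)) = 1/(404 - 9/56) = 1/(22615/56) = 56/22615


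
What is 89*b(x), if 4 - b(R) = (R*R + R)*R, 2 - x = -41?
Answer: -7240328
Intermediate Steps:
x = 43 (x = 2 - 1*(-41) = 2 + 41 = 43)
b(R) = 4 - R*(R + R**2) (b(R) = 4 - (R*R + R)*R = 4 - (R**2 + R)*R = 4 - (R + R**2)*R = 4 - R*(R + R**2))
89*b(x) = 89*(4 - 1*43**2 - 1*43**3) = 89*(4 - 1*1849 - 1*79507) = 89*(4 - 1849 - 79507) = 89*(-81352) = -7240328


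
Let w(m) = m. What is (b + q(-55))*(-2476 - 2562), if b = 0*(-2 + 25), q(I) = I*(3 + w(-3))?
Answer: 0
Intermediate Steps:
q(I) = 0 (q(I) = I*(3 - 3) = I*0 = 0)
b = 0 (b = 0*23 = 0)
(b + q(-55))*(-2476 - 2562) = (0 + 0)*(-2476 - 2562) = 0*(-5038) = 0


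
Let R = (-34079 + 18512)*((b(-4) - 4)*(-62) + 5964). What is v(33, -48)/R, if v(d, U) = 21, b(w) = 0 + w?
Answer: -7/33520940 ≈ -2.0882e-7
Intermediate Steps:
b(w) = w
R = -100562820 (R = (-34079 + 18512)*((-4 - 4)*(-62) + 5964) = -15567*(-8*(-62) + 5964) = -15567*(496 + 5964) = -15567*6460 = -100562820)
v(33, -48)/R = 21/(-100562820) = 21*(-1/100562820) = -7/33520940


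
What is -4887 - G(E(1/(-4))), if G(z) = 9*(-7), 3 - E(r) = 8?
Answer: -4824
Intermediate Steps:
E(r) = -5 (E(r) = 3 - 1*8 = 3 - 8 = -5)
G(z) = -63
-4887 - G(E(1/(-4))) = -4887 - 1*(-63) = -4887 + 63 = -4824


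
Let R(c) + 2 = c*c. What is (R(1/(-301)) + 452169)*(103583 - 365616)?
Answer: -10734648884234144/90601 ≈ -1.1848e+11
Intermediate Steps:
R(c) = -2 + c² (R(c) = -2 + c*c = -2 + c²)
(R(1/(-301)) + 452169)*(103583 - 365616) = ((-2 + (1/(-301))²) + 452169)*(103583 - 365616) = ((-2 + (-1/301)²) + 452169)*(-262033) = ((-2 + 1/90601) + 452169)*(-262033) = (-181201/90601 + 452169)*(-262033) = (40966782368/90601)*(-262033) = -10734648884234144/90601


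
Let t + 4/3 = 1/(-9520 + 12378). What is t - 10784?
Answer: -92473445/8574 ≈ -10785.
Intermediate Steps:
t = -11429/8574 (t = -4/3 + 1/(-9520 + 12378) = -4/3 + 1/2858 = -11429/8574 ≈ -1.3330)
t - 10784 = -11429/8574 - 10784 = -92473445/8574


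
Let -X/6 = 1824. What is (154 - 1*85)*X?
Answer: -755136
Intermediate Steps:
X = -10944 (X = -6*1824 = -10944)
(154 - 1*85)*X = (154 - 1*85)*(-10944) = (154 - 85)*(-10944) = 69*(-10944) = -755136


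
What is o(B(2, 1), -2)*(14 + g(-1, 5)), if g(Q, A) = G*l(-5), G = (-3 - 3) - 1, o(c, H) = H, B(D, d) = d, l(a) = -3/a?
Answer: -98/5 ≈ -19.600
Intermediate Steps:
G = -7 (G = -6 - 1 = -7)
g(Q, A) = -21/5 (g(Q, A) = -(-21)/(-5) = -(-21)*(-1)/5 = -7*3/5 = -21/5)
o(B(2, 1), -2)*(14 + g(-1, 5)) = -2*(14 - 21/5) = -2*49/5 = -98/5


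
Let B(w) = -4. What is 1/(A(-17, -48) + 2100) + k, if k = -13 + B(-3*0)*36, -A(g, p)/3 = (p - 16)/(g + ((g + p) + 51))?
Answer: -10190525/64908 ≈ -157.00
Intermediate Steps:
A(g, p) = -3*(-16 + p)/(51 + p + 2*g) (A(g, p) = -3*(p - 16)/(g + ((g + p) + 51)) = -3*(-16 + p)/(g + (51 + g + p)) = -3*(-16 + p)/(51 + p + 2*g))
k = -157 (k = -13 - 4*36 = -13 - 144 = -157)
1/(A(-17, -48) + 2100) + k = 1/(3*(16 - 1*(-48))/(51 - 48 + 2*(-17)) + 2100) - 157 = 1/(3*(16 + 48)/(51 - 48 - 34) + 2100) - 157 = 1/(3*64/(-31) + 2100) - 157 = 1/(3*(-1/31)*64 + 2100) - 157 = 1/(-192/31 + 2100) - 157 = 1/(64908/31) - 157 = 31/64908 - 157 = -10190525/64908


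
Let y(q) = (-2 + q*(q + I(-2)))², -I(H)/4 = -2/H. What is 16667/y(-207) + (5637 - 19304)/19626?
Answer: -26069552270333/37436705396250 ≈ -0.69636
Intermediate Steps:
I(H) = 8/H (I(H) = -(-8)/H = 8/H)
y(q) = (-2 + q*(-4 + q))² (y(q) = (-2 + q*(q + 8/(-2)))² = (-2 + q*(q + 8*(-½)))² = (-2 + q*(q - 4))² = (-2 + q*(-4 + q))²)
16667/y(-207) + (5637 - 19304)/19626 = 16667/((-2 + (-207)² - 4*(-207))²) + (5637 - 19304)/19626 = 16667/((-2 + 42849 + 828)²) - 13667*1/19626 = 16667/(43675²) - 13667/19626 = 16667/1907505625 - 13667/19626 = -26069552270333/37436705396250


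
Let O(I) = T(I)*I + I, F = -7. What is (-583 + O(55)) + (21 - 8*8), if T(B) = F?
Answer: -956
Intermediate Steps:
T(B) = -7
O(I) = -6*I (O(I) = -7*I + I = -6*I)
(-583 + O(55)) + (21 - 8*8) = (-583 - 6*55) + (21 - 8*8) = (-583 - 330) + (21 - 64) = -913 - 43 = -956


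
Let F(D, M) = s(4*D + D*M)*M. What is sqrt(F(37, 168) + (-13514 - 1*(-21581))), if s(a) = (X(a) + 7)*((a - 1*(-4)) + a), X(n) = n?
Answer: sqrt(13627424163) ≈ 1.1674e+5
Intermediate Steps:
s(a) = (4 + 2*a)*(7 + a) (s(a) = (a + 7)*((a - 1*(-4)) + a) = (7 + a)*((a + 4) + a) = (7 + a)*((4 + a) + a) = (7 + a)*(4 + 2*a) = (4 + 2*a)*(7 + a))
F(D, M) = M*(28 + 2*(4*D + D*M)**2 + 72*D + 18*D*M) (F(D, M) = (28 + 2*(4*D + D*M)**2 + 18*(4*D + D*M))*M = (28 + 2*(4*D + D*M)**2 + (72*D + 18*D*M))*M = (28 + 2*(4*D + D*M)**2 + 72*D + 18*D*M)*M = M*(28 + 2*(4*D + D*M)**2 + 72*D + 18*D*M))
sqrt(F(37, 168) + (-13514 - 1*(-21581))) = sqrt(2*168*(14 + 37**2*(4 + 168)**2 + 9*37*(4 + 168)) + (-13514 - 1*(-21581))) = sqrt(2*168*(14 + 1369*172**2 + 9*37*172) + (-13514 + 21581)) = sqrt(2*168*(14 + 1369*29584 + 57276) + 8067) = sqrt(2*168*(14 + 40500496 + 57276) + 8067) = sqrt(2*168*40557786 + 8067) = sqrt(13627416096 + 8067) = sqrt(13627424163)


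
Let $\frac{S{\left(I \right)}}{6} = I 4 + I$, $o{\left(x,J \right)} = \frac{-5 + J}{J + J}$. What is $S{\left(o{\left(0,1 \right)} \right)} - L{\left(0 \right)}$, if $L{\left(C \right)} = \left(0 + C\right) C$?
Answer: $-60$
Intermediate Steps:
$L{\left(C \right)} = C^{2}$ ($L{\left(C \right)} = C C = C^{2}$)
$o{\left(x,J \right)} = \frac{-5 + J}{2 J}$
$S{\left(I \right)} = 30 I$ ($S{\left(I \right)} = 6 \left(I 4 + I\right) = 6 \left(4 I + I\right) = 6 \cdot 5 I = 30 I$)
$S{\left(o{\left(0,1 \right)} \right)} - L{\left(0 \right)} = 30 \frac{-5 + 1}{2 \cdot 1} - 0^{2} = 30 \cdot \frac{1}{2} \cdot 1 \left(-4\right) - 0 = 30 \left(-2\right) + 0 = -60 + 0 = -60$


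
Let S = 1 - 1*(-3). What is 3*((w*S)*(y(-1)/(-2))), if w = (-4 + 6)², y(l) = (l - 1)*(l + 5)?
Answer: 192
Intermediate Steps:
S = 4 (S = 1 + 3 = 4)
y(l) = (-1 + l)*(5 + l)
w = 4 (w = 2² = 4)
3*((w*S)*(y(-1)/(-2))) = 3*((4*4)*((-5 + (-1)² + 4*(-1))/(-2))) = 3*(16*((-5 + 1 - 4)*(-½))) = 3*(16*(-8*(-½))) = 3*(16*4) = 3*64 = 192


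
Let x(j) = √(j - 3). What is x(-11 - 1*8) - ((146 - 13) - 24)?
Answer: -109 + I*√22 ≈ -109.0 + 4.6904*I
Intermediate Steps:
x(j) = √(-3 + j)
x(-11 - 1*8) - ((146 - 13) - 24) = √(-3 + (-11 - 1*8)) - ((146 - 13) - 24) = √(-3 + (-11 - 8)) - (133 - 24) = √(-3 - 19) - 1*109 = √(-22) - 109 = I*√22 - 109 = -109 + I*√22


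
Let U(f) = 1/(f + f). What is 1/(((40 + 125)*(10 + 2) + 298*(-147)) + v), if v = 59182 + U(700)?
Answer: 1400/24298401 ≈ 5.7617e-5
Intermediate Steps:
U(f) = 1/(2*f)
v = 82854801/1400 (v = 59182 + (½)/700 = 59182 + (½)*(1/700) = 59182 + 1/1400 = 82854801/1400 ≈ 59182.)
1/(((40 + 125)*(10 + 2) + 298*(-147)) + v) = 1/(((40 + 125)*(10 + 2) + 298*(-147)) + 82854801/1400) = 1/((165*12 - 43806) + 82854801/1400) = 1/((1980 - 43806) + 82854801/1400) = 1/(-41826 + 82854801/1400) = 1/(24298401/1400) = 1400/24298401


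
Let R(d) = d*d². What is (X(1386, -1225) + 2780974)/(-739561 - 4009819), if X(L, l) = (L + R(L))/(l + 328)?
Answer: 1076719/27308935 ≈ 0.039427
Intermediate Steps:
R(d) = d³
X(L, l) = (L + L³)/(328 + l) (X(L, l) = (L + L³)/(l + 328) = (L + L³)/(328 + l))
(X(1386, -1225) + 2780974)/(-739561 - 4009819) = ((1386 + 1386³)/(328 - 1225) + 2780974)/(-739561 - 4009819) = ((1386 + 2662500456)/(-897) + 2780974)/(-4749380) = (-1/897*2662501842 + 2780974)*(-1/4749380) = (-68269278/23 + 2780974)*(-1/4749380) = -4306876/23*(-1/4749380) = 1076719/27308935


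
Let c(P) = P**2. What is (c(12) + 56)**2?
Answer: 40000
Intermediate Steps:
(c(12) + 56)**2 = (12**2 + 56)**2 = (144 + 56)**2 = 200**2 = 40000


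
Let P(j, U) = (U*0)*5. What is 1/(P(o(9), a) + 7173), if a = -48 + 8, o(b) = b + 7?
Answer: 1/7173 ≈ 0.00013941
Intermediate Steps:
o(b) = 7 + b
a = -40
P(j, U) = 0 (P(j, U) = 0*5 = 0)
1/(P(o(9), a) + 7173) = 1/(0 + 7173) = 1/7173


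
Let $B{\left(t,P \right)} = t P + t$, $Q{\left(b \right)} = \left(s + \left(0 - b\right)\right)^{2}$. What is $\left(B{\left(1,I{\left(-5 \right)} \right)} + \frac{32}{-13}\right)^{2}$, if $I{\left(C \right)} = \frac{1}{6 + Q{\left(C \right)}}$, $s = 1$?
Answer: $\frac{616225}{298116} \approx 2.0671$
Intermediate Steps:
$Q{\left(b \right)} = \left(1 - b\right)^{2}$ ($Q{\left(b \right)} = \left(1 + \left(0 - b\right)\right)^{2} = \left(1 - b\right)^{2}$)
$I{\left(C \right)} = \frac{1}{6 + \left(-1 + C\right)^{2}}$
$B{\left(t,P \right)} = t + P t$ ($B{\left(t,P \right)} = P t + t = t + P t$)
$\left(B{\left(1,I{\left(-5 \right)} \right)} + \frac{32}{-13}\right)^{2} = \left(1 \left(1 + \frac{1}{6 + \left(-1 - 5\right)^{2}}\right) + \frac{32}{-13}\right)^{2} = \left(1 \left(1 + \frac{1}{6 + \left(-6\right)^{2}}\right) + 32 \left(- \frac{1}{13}\right)\right)^{2} = \left(1 \left(1 + \frac{1}{6 + 36}\right) - \frac{32}{13}\right)^{2} = \left(1 \left(1 + \frac{1}{42}\right) - \frac{32}{13}\right)^{2} = \left(1 \cdot \frac{43}{42} - \frac{32}{13}\right)^{2} = \left(\frac{43}{42} - \frac{32}{13}\right)^{2} = \left(- \frac{785}{546}\right)^{2} = \frac{616225}{298116}$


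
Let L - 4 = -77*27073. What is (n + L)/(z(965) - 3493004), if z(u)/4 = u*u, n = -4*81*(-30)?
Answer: -2074897/231896 ≈ -8.9475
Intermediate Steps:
n = 9720 (n = -324*(-30) = 9720)
z(u) = 4*u² (z(u) = 4*(u*u) = 4*u²)
L = -2084617 (L = 4 - 77*27073 = 4 - 2084621 = -2084617)
(n + L)/(z(965) - 3493004) = (9720 - 2084617)/(4*965² - 3493004) = -2074897/(4*931225 - 3493004) = -2074897/(3724900 - 3493004) = -2074897/231896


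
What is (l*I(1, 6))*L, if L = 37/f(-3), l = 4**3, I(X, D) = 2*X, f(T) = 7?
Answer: 4736/7 ≈ 676.57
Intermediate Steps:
l = 64
L = 37/7 ≈ 5.2857
(l*I(1, 6))*L = (64*(2*1))*(37/7) = (64*2)*(37/7) = 128*(37/7) = 4736/7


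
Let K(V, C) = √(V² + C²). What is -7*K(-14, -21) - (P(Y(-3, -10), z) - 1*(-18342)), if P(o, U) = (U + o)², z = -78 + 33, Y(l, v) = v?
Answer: -21367 - 49*√13 ≈ -21544.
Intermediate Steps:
z = -45
K(V, C) = √(C² + V²)
-7*K(-14, -21) - (P(Y(-3, -10), z) - 1*(-18342)) = -7*√((-21)² + (-14)²) - ((-45 - 10)² - 1*(-18342)) = -7*√(441 + 196) - ((-55)² + 18342) = -49*√13 - (3025 + 18342) = -49*√13 - 1*21367 = -49*√13 - 21367 = -21367 - 49*√13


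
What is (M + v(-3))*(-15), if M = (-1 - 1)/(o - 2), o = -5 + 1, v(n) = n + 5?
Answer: -35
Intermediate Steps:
v(n) = 5 + n
o = -4
M = ⅓ (M = (-1 - 1)/(-4 - 2) = -2/(-6) = -2*(-⅙) = ⅓ ≈ 0.33333)
(M + v(-3))*(-15) = (⅓ + (5 - 3))*(-15) = (⅓ + 2)*(-15) = (7/3)*(-15) = -35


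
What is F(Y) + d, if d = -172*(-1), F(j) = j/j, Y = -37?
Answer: 173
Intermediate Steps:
F(j) = 1
d = 172
F(Y) + d = 1 + 172 = 173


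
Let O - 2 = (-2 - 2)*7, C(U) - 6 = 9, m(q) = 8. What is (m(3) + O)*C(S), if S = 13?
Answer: -270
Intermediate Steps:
C(U) = 15 (C(U) = 6 + 9 = 15)
O = -26 (O = 2 + (-2 - 2)*7 = 2 - 4*7 = 2 - 28 = -26)
(m(3) + O)*C(S) = (8 - 26)*15 = -18*15 = -270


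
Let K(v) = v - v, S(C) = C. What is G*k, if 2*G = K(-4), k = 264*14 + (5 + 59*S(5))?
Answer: 0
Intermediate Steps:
K(v) = 0
k = 3996 (k = 264*14 + (5 + 59*5) = 3696 + (5 + 295) = 3696 + 300 = 3996)
G = 0 (G = (1/2)*0 = 0)
G*k = 0*3996 = 0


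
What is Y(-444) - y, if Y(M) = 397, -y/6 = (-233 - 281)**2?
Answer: 1585573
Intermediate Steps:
y = -1585176 (y = -6*(-233 - 281)**2 = -6*(-514)**2 = -6*264196 = -1585176)
Y(-444) - y = 397 - 1*(-1585176) = 397 + 1585176 = 1585573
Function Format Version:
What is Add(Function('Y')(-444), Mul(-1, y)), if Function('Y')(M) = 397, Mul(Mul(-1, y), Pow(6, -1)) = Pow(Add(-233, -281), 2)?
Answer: 1585573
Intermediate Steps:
y = -1585176 (y = Mul(-6, Pow(Add(-233, -281), 2)) = Mul(-6, Pow(-514, 2)) = Mul(-6, 264196) = -1585176)
Add(Function('Y')(-444), Mul(-1, y)) = Add(397, Mul(-1, -1585176)) = Add(397, 1585176) = 1585573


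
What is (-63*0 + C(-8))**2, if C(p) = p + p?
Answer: 256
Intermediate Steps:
C(p) = 2*p
(-63*0 + C(-8))**2 = (-63*0 + 2*(-8))**2 = (0 - 16)**2 = (-16)**2 = 256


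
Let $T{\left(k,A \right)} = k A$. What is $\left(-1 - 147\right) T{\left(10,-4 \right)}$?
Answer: $5920$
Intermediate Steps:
$T{\left(k,A \right)} = A k$
$\left(-1 - 147\right) T{\left(10,-4 \right)} = \left(-1 - 147\right) \left(\left(-4\right) 10\right) = \left(-148\right) \left(-40\right) = 5920$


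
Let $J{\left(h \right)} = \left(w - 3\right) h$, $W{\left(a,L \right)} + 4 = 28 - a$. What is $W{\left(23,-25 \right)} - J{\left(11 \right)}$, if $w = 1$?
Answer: $23$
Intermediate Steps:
$W{\left(a,L \right)} = 24 - a$ ($W{\left(a,L \right)} = -4 - \left(-28 + a\right) = 24 - a$)
$J{\left(h \right)} = - 2 h$ ($J{\left(h \right)} = \left(1 - 3\right) h = - 2 h$)
$W{\left(23,-25 \right)} - J{\left(11 \right)} = \left(24 - 23\right) - \left(-2\right) 11 = \left(24 - 23\right) - -22 = 1 + 22 = 23$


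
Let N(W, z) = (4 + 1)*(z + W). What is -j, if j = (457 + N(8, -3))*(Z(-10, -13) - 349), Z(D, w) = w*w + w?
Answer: 93026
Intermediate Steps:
N(W, z) = 5*W + 5*z (N(W, z) = 5*(W + z) = 5*W + 5*z)
Z(D, w) = w + w**2 (Z(D, w) = w**2 + w = w + w**2)
j = -93026 (j = (457 + (5*8 + 5*(-3)))*(-13*(1 - 13) - 349) = (457 + (40 - 15))*(-13*(-12) - 349) = (457 + 25)*(156 - 349) = 482*(-193) = -93026)
-j = -1*(-93026) = 93026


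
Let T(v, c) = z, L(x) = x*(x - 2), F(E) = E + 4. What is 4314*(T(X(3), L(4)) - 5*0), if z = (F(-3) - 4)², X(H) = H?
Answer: 38826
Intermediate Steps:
F(E) = 4 + E
L(x) = x*(-2 + x)
z = 9 (z = ((4 - 3) - 4)² = (1 - 4)² = (-3)² = 9)
T(v, c) = 9
4314*(T(X(3), L(4)) - 5*0) = 4314*(9 - 5*0) = 4314*(9 + 0) = 4314*9 = 38826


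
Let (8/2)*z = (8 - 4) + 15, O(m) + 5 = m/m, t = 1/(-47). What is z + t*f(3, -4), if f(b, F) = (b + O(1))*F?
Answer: 877/188 ≈ 4.6649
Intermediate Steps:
t = -1/47 ≈ -0.021277
O(m) = -4 (O(m) = -5 + m/m = -5 + 1 = -4)
z = 19/4 (z = ((8 - 4) + 15)/4 = (4 + 15)/4 = (1/4)*19 = 19/4 ≈ 4.7500)
f(b, F) = F*(-4 + b) (f(b, F) = (b - 4)*F = (-4 + b)*F = F*(-4 + b))
z + t*f(3, -4) = 19/4 - (-4)*(-4 + 3)/47 = 19/4 - (-4)*(-1)/47 = 19/4 - 1/47*4 = 19/4 - 4/47 = 877/188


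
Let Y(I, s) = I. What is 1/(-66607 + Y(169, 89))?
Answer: -1/66438 ≈ -1.5052e-5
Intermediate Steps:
1/(-66607 + Y(169, 89)) = 1/(-66607 + 169) = 1/(-66438) = -1/66438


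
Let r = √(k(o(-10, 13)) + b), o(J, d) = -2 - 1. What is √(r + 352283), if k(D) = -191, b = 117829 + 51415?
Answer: √(352283 + √169053) ≈ 593.88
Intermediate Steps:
o(J, d) = -3
b = 169244
r = √169053 (r = √(-191 + 169244) = √169053 ≈ 411.16)
√(r + 352283) = √(√169053 + 352283) = √(352283 + √169053)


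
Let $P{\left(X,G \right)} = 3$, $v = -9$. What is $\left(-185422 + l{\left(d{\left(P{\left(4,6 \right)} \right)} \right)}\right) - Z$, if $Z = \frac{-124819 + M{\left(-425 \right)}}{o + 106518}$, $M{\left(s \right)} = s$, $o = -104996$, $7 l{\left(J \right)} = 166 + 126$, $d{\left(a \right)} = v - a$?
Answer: $- \frac{987082428}{5327} \approx -1.853 \cdot 10^{5}$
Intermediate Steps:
$d{\left(a \right)} = -9 - a$
$l{\left(J \right)} = \frac{292}{7}$ ($l{\left(J \right)} = \frac{166 + 126}{7} = \frac{1}{7} \cdot 292 = \frac{292}{7}$)
$Z = - \frac{62622}{761}$ ($Z = \frac{-124819 - 425}{-104996 + 106518} = - \frac{125244}{1522} = \left(-125244\right) \frac{1}{1522} = - \frac{62622}{761} \approx -82.289$)
$\left(-185422 + l{\left(d{\left(P{\left(4,6 \right)} \right)} \right)}\right) - Z = \left(-185422 + \frac{292}{7}\right) - - \frac{62622}{761} = - \frac{1297662}{7} + \frac{62622}{761} = - \frac{987082428}{5327}$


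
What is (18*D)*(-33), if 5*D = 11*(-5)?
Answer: 6534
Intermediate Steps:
D = -11 (D = (11*(-5))/5 = (⅕)*(-55) = -11)
(18*D)*(-33) = (18*(-11))*(-33) = -198*(-33) = 6534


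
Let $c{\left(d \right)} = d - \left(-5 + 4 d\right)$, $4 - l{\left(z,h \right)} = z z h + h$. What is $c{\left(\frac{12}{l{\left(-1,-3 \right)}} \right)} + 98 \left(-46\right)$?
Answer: $- \frac{22533}{5} \approx -4506.6$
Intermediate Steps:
$l{\left(z,h \right)} = 4 - h - h z^{2}$ ($l{\left(z,h \right)} = 4 - \left(z z h + h\right) = 4 - \left(z^{2} h + h\right) = 4 - \left(h z^{2} + h\right) = 4 - \left(h + h z^{2}\right) = 4 - h - h z^{2}$)
$c{\left(d \right)} = 5 - 3 d$
$c{\left(\frac{12}{l{\left(-1,-3 \right)}} \right)} + 98 \left(-46\right) = \left(5 - 3 \frac{12}{4 - -3 - - 3 \left(-1\right)^{2}}\right) + 98 \left(-46\right) = \left(5 - 3 \frac{12}{4 + 3 - \left(-3\right) 1}\right) - 4508 = \left(5 - 3 \frac{12}{4 + 3 + 3}\right) - 4508 = \left(5 - 3 \cdot \frac{12}{10}\right) - 4508 = \left(5 - 3 \cdot 12 \cdot \frac{1}{10}\right) - 4508 = \left(5 - \frac{18}{5}\right) - 4508 = \frac{7}{5} - 4508 = - \frac{22533}{5}$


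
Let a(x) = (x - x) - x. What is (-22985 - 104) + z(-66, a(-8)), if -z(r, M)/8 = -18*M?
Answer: -21937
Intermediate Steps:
a(x) = -x (a(x) = 0 - x = -x)
z(r, M) = 144*M (z(r, M) = -(-144)*M = 144*M)
(-22985 - 104) + z(-66, a(-8)) = (-22985 - 104) + 144*(-1*(-8)) = -23089 + 144*8 = -23089 + 1152 = -21937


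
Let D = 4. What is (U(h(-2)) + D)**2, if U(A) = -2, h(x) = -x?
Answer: 4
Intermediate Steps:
(U(h(-2)) + D)**2 = (-2 + 4)**2 = 2**2 = 4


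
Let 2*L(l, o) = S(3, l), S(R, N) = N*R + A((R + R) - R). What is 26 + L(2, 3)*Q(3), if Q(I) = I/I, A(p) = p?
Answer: 61/2 ≈ 30.500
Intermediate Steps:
Q(I) = 1
S(R, N) = R + N*R (S(R, N) = N*R + ((R + R) - R) = N*R + (2*R - R) = N*R + R = R + N*R)
L(l, o) = 3/2 + 3*l/2 (L(l, o) = (3*(1 + l))/2 = (3 + 3*l)/2 = 3/2 + 3*l/2)
26 + L(2, 3)*Q(3) = 26 + (3/2 + (3/2)*2)*1 = 26 + (3/2 + 3)*1 = 26 + (9/2)*1 = 26 + 9/2 = 61/2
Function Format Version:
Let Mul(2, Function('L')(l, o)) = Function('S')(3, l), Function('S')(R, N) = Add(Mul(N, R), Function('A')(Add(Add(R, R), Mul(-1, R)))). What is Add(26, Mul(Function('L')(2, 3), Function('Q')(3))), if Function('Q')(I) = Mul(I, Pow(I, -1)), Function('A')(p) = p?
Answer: Rational(61, 2) ≈ 30.500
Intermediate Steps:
Function('Q')(I) = 1
Function('S')(R, N) = Add(R, Mul(N, R)) (Function('S')(R, N) = Add(Mul(N, R), Add(Add(R, R), Mul(-1, R))) = Add(Mul(N, R), Add(Mul(2, R), Mul(-1, R))) = Add(Mul(N, R), R) = Add(R, Mul(N, R)))
Function('L')(l, o) = Add(Rational(3, 2), Mul(Rational(3, 2), l)) (Function('L')(l, o) = Mul(Rational(1, 2), Mul(3, Add(1, l))) = Mul(Rational(1, 2), Add(3, Mul(3, l))) = Add(Rational(3, 2), Mul(Rational(3, 2), l)))
Add(26, Mul(Function('L')(2, 3), Function('Q')(3))) = Add(26, Mul(Add(Rational(3, 2), Mul(Rational(3, 2), 2)), 1)) = Add(26, Mul(Add(Rational(3, 2), 3), 1)) = Add(26, Mul(Rational(9, 2), 1)) = Add(26, Rational(9, 2)) = Rational(61, 2)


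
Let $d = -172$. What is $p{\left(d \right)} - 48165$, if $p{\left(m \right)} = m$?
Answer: $-48337$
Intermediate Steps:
$p{\left(d \right)} - 48165 = -172 - 48165 = -48337$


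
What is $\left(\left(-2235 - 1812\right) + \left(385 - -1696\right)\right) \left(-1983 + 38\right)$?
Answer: $3823870$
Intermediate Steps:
$\left(\left(-2235 - 1812\right) + \left(385 - -1696\right)\right) \left(-1983 + 38\right) = \left(-4047 + \left(385 + 1696\right)\right) \left(-1945\right) = \left(-4047 + 2081\right) \left(-1945\right) = \left(-1966\right) \left(-1945\right) = 3823870$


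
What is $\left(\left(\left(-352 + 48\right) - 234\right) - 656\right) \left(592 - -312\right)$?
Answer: $-1079376$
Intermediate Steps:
$\left(\left(\left(-352 + 48\right) - 234\right) - 656\right) \left(592 - -312\right) = \left(\left(-304 - 234\right) - 656\right) \left(592 + 312\right) = \left(-538 - 656\right) 904 = \left(-1194\right) 904 = -1079376$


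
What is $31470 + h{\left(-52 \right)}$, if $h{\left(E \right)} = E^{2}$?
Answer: $34174$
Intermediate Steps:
$31470 + h{\left(-52 \right)} = 31470 + \left(-52\right)^{2} = 31470 + 2704 = 34174$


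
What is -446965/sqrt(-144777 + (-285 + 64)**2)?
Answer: 446965*I*sqrt(1499)/11992 ≈ 1443.1*I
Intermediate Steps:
-446965/sqrt(-144777 + (-285 + 64)**2) = -446965/sqrt(-144777 + (-221)**2) = -446965/sqrt(-144777 + 48841) = -446965*(-I*sqrt(1499)/11992) = -(-446965)*I*sqrt(1499)/11992 = 446965*I*sqrt(1499)/11992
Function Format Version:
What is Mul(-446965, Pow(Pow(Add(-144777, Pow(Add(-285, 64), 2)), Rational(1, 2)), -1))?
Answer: Mul(Rational(446965, 11992), I, Pow(1499, Rational(1, 2))) ≈ Mul(1443.1, I)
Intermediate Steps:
Mul(-446965, Pow(Pow(Add(-144777, Pow(Add(-285, 64), 2)), Rational(1, 2)), -1)) = Mul(-446965, Pow(Pow(Add(-144777, Pow(-221, 2)), Rational(1, 2)), -1)) = Mul(-446965, Pow(Pow(Add(-144777, 48841), Rational(1, 2)), -1)) = Mul(-446965, Pow(Pow(-95936, Rational(1, 2)), -1)) = Mul(-446965, Pow(Mul(8, I, Pow(1499, Rational(1, 2))), -1)) = Mul(-446965, Mul(Rational(-1, 11992), I, Pow(1499, Rational(1, 2)))) = Mul(Rational(446965, 11992), I, Pow(1499, Rational(1, 2)))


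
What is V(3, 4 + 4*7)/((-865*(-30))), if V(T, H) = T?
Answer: 1/8650 ≈ 0.00011561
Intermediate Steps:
V(3, 4 + 4*7)/((-865*(-30))) = 3/((-865*(-30))) = 3/25950 = 3*(1/25950) = 1/8650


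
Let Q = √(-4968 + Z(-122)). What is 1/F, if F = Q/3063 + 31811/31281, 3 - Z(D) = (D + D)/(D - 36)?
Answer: 27315884685220183/27792922296019124 - 111005497909*I*√30996203/27792922296019124 ≈ 0.98284 - 0.022236*I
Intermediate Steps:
Z(D) = 3 - 2*D/(-36 + D) (Z(D) = 3 - (D + D)/(D - 36) = 3 - 2*D/(-36 + D))
Q = I*√30996203/79 (Q = √(-4968 + (-108 - 122)/(-36 - 122)) = √(-4968 - 230/(-158)) = √(-4968 - 1/158*(-230)) = √(-4968 + 115/79) = √(-392357/79) = I*√30996203/79 ≈ 70.474*I)
F = 31811/31281 + I*√30996203/241977 (F = (I*√30996203/79)/3063 + 31811/31281 = (I*√30996203/79)*(1/3063) + 31811*(1/31281) = I*√30996203/241977 + 31811/31281 = 31811/31281 + I*√30996203/241977 ≈ 1.0169 + 0.023008*I)
1/F = 1/(31811/31281 + I*√30996203/241977)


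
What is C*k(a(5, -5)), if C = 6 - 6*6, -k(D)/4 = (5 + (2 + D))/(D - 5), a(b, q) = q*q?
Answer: 192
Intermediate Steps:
a(b, q) = q²
k(D) = -4*(7 + D)/(-5 + D) (k(D) = -4*(5 + (2 + D))/(D - 5) = -4*(7 + D)/(-5 + D))
C = -30 (C = 6 - 36 = -30)
C*k(a(5, -5)) = -120*(-7 - 1*(-5)²)/(-5 + (-5)²) = -120*(-7 - 1*25)/(-5 + 25) = -120*(-7 - 25)/20 = -120*(-32)/20 = -30*(-32/5) = 192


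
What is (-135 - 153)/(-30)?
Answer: 48/5 ≈ 9.6000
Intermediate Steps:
(-135 - 153)/(-30) = -1/30*(-288) = 48/5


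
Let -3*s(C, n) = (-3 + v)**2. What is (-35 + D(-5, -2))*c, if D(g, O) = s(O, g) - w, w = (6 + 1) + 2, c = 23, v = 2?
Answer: -3059/3 ≈ -1019.7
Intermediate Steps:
w = 9 (w = 7 + 2 = 9)
s(C, n) = -1/3 (s(C, n) = -(-3 + 2)**2/3 = -1/3*(-1)**2 = -1/3*1 = -1/3)
D(g, O) = -28/3 (D(g, O) = -1/3 - 1*9 = -1/3 - 9 = -28/3)
(-35 + D(-5, -2))*c = (-35 - 28/3)*23 = -133/3*23 = -3059/3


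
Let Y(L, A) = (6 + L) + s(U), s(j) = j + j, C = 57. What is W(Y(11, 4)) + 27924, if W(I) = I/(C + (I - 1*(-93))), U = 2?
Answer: 1591675/57 ≈ 27924.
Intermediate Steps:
s(j) = 2*j
Y(L, A) = 10 + L (Y(L, A) = (6 + L) + 2*2 = (6 + L) + 4 = 10 + L)
W(I) = I/(150 + I) (W(I) = I/(57 + (I - 1*(-93))) = I/(57 + (I + 93)) = I/(57 + (93 + I)) = I/(150 + I))
W(Y(11, 4)) + 27924 = (10 + 11)/(150 + (10 + 11)) + 27924 = 21/(150 + 21) + 27924 = 21/171 + 27924 = 21*(1/171) + 27924 = 7/57 + 27924 = 1591675/57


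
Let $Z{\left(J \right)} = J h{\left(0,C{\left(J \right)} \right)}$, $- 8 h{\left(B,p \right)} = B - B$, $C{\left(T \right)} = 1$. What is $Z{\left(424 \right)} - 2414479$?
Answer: $-2414479$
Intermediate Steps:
$h{\left(B,p \right)} = 0$ ($h{\left(B,p \right)} = - \frac{B - B}{8} = \left(- \frac{1}{8}\right) 0 = 0$)
$Z{\left(J \right)} = 0$ ($Z{\left(J \right)} = J 0 = 0$)
$Z{\left(424 \right)} - 2414479 = 0 - 2414479 = -2414479$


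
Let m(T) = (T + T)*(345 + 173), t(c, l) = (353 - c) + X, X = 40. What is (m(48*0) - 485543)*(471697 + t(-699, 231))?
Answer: -229559389427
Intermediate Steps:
t(c, l) = 393 - c (t(c, l) = (353 - c) + 40 = 393 - c)
m(T) = 1036*T (m(T) = (2*T)*518 = 1036*T)
(m(48*0) - 485543)*(471697 + t(-699, 231)) = (1036*(48*0) - 485543)*(471697 + (393 - 1*(-699))) = (1036*0 - 485543)*(471697 + (393 + 699)) = (0 - 485543)*(471697 + 1092) = -485543*472789 = -229559389427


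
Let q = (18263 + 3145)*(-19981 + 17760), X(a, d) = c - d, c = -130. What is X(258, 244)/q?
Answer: 187/23773584 ≈ 7.8659e-6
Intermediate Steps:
X(a, d) = -130 - d
q = -47547168 (q = 21408*(-2221) = -47547168)
X(258, 244)/q = (-130 - 1*244)/(-47547168) = (-130 - 244)*(-1/47547168) = -374*(-1/47547168) = 187/23773584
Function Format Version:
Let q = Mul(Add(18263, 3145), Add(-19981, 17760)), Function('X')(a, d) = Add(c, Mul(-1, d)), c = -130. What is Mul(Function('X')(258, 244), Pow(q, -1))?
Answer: Rational(187, 23773584) ≈ 7.8659e-6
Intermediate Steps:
Function('X')(a, d) = Add(-130, Mul(-1, d))
q = -47547168 (q = Mul(21408, -2221) = -47547168)
Mul(Function('X')(258, 244), Pow(q, -1)) = Mul(Add(-130, Mul(-1, 244)), Pow(-47547168, -1)) = Mul(Add(-130, -244), Rational(-1, 47547168)) = Mul(-374, Rational(-1, 47547168)) = Rational(187, 23773584)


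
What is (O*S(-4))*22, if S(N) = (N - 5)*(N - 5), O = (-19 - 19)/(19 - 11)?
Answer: -16929/2 ≈ -8464.5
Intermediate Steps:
O = -19/4 (O = -38/8 = -38*1/8 = -19/4 ≈ -4.7500)
S(N) = (-5 + N)**2 (S(N) = (-5 + N)*(-5 + N) = (-5 + N)**2)
(O*S(-4))*22 = -19*(-5 - 4)**2/4*22 = -19/4*(-9)**2*22 = -19/4*81*22 = -1539/4*22 = -16929/2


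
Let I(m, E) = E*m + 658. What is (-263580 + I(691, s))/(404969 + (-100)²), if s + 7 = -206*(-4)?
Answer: 301625/414969 ≈ 0.72686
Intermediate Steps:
s = 817 (s = -7 - 206*(-4) = -7 + 824 = 817)
I(m, E) = 658 + E*m
(-263580 + I(691, s))/(404969 + (-100)²) = (-263580 + (658 + 817*691))/(404969 + (-100)²) = (-263580 + (658 + 564547))/(404969 + 10000) = (-263580 + 565205)/414969 = 301625*(1/414969) = 301625/414969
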